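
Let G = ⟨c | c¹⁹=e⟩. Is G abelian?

G has a single generator, so G is cyclic and hence abelian.

Answer: Yes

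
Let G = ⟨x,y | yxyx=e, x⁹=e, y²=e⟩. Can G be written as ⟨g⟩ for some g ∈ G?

Every cyclic group is abelian. But x·y = xy while y·x = x⁸y, so x·y ≠ y·x and G is not abelian. Hence G is not cyclic.

Answer: No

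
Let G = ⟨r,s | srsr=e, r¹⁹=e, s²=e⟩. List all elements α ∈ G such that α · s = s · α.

⟨s⟩ ⊆ C_G(s) since powers of s commute with s; so |C_G(s)| ≥ |⟨s⟩| = 2.
By orbit–stabilizer, |C_G(s)| = |G| / |conj. class of s| = 38 / 19 = 2.
The 2 elements commuting with s are {e, s}.

Answer: {e, s}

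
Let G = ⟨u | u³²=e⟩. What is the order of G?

G is generated by a single element, so G is cyclic. The relator gives u³² = e and no smaller power is forced to be e, so the 32 powers {e, u, u², u³, u⁴, u⁵, u⁶, u⁷, u⁸, u⁹, u²², u²³, u²¹, u²⁰, u²⁴, u²⁵, u²⁶, u²⁷, u²⁸, u²⁹, u³¹, u³⁰, u¹², u¹³, u¹¹, u¹⁰, u¹⁴, u¹⁵, u¹⁶, u¹⁷, u¹⁸, u¹⁹} are distinct. Hence |G| = 32.

Answer: 32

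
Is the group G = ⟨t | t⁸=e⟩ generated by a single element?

|G| = 8. The element t has order 8 (its powers give 8 distinct elements), so ⟨t⟩ = G and G is cyclic.

Answer: Yes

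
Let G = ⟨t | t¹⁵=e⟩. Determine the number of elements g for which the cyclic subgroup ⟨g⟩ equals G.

G is cyclic of order 15. An element generates G iff its order is 15, and a cyclic group of order 15 has exactly φ(15) = 8 such elements.

Answer: 8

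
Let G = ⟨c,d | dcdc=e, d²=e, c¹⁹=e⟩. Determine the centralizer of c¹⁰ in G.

⟨c¹⁰⟩ ⊆ C_G(c¹⁰) since powers of c¹⁰ commute with c¹⁰; so |C_G(c¹⁰)| ≥ |⟨c¹⁰⟩| = 19.
By orbit–stabilizer, |C_G(c¹⁰)| = |G| / |conj. class of c¹⁰| = 38 / 2 = 19.
The 19 elements commuting with c¹⁰ are {e, c, c², c³, c⁴, c⁵, c⁶, c⁷, c⁸, c⁹, c¹⁰, c¹¹, c¹², c¹³, c¹⁴, c¹⁵, c¹⁶, c¹⁷, c¹⁸}.

Answer: {e, c, c², c³, c⁴, c⁵, c⁶, c⁷, c⁸, c⁹, c¹⁰, c¹¹, c¹², c¹³, c¹⁴, c¹⁵, c¹⁶, c¹⁷, c¹⁸}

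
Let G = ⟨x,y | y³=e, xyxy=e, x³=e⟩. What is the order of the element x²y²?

Compute successive powers until reaching e:
  (x²y²)¹ = x²y², (x²y²)² = e.
The smallest positive k with (x²y²)ᵏ = e is 2.

Answer: 2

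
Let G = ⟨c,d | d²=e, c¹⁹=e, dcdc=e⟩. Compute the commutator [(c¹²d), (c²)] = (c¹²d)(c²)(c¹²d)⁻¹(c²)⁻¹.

[(c¹²d), (c²)] = (c¹²d)·(c²)·(c¹²d)⁻¹·(c²)⁻¹.
  (c¹²d) · (c²) = c¹⁰d
  (c¹⁰d) · (c¹²d) = c¹⁷
  (c¹⁷) · (c¹⁷) = c¹⁵

Answer: c¹⁵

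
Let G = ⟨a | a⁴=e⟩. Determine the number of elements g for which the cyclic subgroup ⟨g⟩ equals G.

G is cyclic of order 4. An element generates G iff its order is 4, and a cyclic group of order 4 has exactly φ(4) = 2 such elements.

Answer: 2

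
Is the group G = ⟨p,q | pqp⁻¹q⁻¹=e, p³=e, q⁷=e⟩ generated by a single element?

|G| = 21. The element pq has order 21 (its powers give 21 distinct elements), so ⟨pq⟩ = G and G is cyclic.

Answer: Yes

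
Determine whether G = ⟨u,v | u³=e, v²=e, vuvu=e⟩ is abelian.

u·v = uv but v·u = u²v, so u·v ≠ v·u and G is not abelian.

Answer: No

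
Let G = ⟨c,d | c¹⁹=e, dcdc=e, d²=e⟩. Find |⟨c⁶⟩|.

|⟨c⁶⟩| equals the order of c⁶. Compute successive powers until reaching e:
  (c⁶)¹ = c⁶, (c⁶)² = c¹², (c⁶)³ = c¹⁸, (c⁶)⁴ = c⁵, (c⁶)⁵ = c¹¹, (c⁶)⁶ = c¹⁷, (c⁶)⁷ = c⁴, (c⁶)⁸ = c¹⁰, (c⁶)⁹ = c¹⁶, (c⁶)¹⁰ = c³, (c⁶)¹¹ = c⁹, (c⁶)¹² = c¹⁵, (c⁶)¹³ = c², (c⁶)¹⁴ = c⁸, (c⁶)¹⁵ = c¹⁴, (c⁶)¹⁶ = c, (c⁶)¹⁷ = c⁷, (c⁶)¹⁸ = c¹³, (c⁶)¹⁹ = e.
The smallest positive k with (c⁶)ᵏ = e is 19, so |⟨c⁶⟩| = 19.

Answer: 19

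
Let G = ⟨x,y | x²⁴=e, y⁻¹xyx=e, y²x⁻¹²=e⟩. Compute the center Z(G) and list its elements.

An element z ∈ Z(G) iff z commutes with every generator.
For example x¹² is central: (x¹²)·x = x¹³ = x·(x¹²); (x¹²)·y = y⁻¹ = y·(x¹²).
Whereas x ∉ Z(G) since x·y = xy ≠ x¹¹y⁻¹ = y·x.
Checking each of the 48 elements this way gives Z(G) = {e, x¹²}, of order 2.

Answer: {e, x¹²}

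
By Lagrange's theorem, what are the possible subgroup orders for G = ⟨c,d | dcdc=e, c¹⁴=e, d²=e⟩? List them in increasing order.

|G| = 28 = 2² · 7. By Lagrange's theorem the order of any subgroup divides 28; the divisors of 28 are 1, 2, 4, 7, 14, 28.

Answer: 1, 2, 4, 7, 14, 28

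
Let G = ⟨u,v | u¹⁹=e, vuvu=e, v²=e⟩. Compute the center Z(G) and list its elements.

An element z ∈ Z(G) iff z commutes with every generator.
For example e is central: e·u = u = u·e; e·v = v = v·e.
Whereas u ∉ Z(G) since u·v = uv ≠ u¹⁸v = v·u.
Checking each of the 38 elements this way gives Z(G) = {e}, of order 1.

Answer: {e}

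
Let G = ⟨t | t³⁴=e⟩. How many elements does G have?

G is generated by a single element, so G is cyclic. The relator gives t³⁴ = e and no smaller power is forced to be e, so the 34 powers {e, t, t², t³, t⁴, t⁵, t⁶, t⁷, t⁸, t⁹, t²², t²³, t²¹, t²⁰, t²⁴, t²⁵, t²⁶, t²⁷, t²⁸, t²⁹, t³², t³³, t³¹, t³⁰, t¹², t¹³, t¹¹, t¹⁰, t¹⁴, t¹⁵, t¹⁶, t¹⁷, t¹⁸, t¹⁹} are distinct. Hence |G| = 34.

Answer: 34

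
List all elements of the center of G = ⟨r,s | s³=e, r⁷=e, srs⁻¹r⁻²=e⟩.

An element z ∈ Z(G) iff z commutes with every generator.
For example e is central: e·r = r = r·e; e·s = s = s·e.
Whereas r ∉ Z(G) since r·s = rs ≠ r²s = s·r.
Checking each of the 21 elements this way gives Z(G) = {e}, of order 1.

Answer: {e}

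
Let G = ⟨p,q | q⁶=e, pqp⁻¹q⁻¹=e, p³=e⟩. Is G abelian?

Each pair of generators commutes: p·q = pq = q·p. Since the generators pairwise commute, every element of G commutes with every other, so G is abelian.

Answer: Yes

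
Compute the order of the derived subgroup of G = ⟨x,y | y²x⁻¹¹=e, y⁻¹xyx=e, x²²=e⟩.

G' = [G, G] is generated by all commutators. The generator-pair commutators are: [x, y] = x².
The subgroup they normally generate is {e, x², x⁴, x⁶, x⁸, x¹⁰, x¹², x¹⁴, x¹⁶, x¹⁸, x²⁰}, of order 11.
Check: |G/G'| = 44/11 = 4 is the order of the abelianisation.

Answer: 11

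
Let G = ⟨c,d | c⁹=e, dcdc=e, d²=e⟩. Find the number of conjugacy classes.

The conjugacy classes (representative and size) are:
  [e] (size 1), [c⁸] (size 2), [c⁷] (size 2), [c⁶] (size 2), [c⁵] (size 2), [c⁴d] (size 9).
Class equation: 1 + 2 + 2 + 2 + 2 + 9 = 18 = |G|. So G has 6 conjugacy classes.

Answer: 6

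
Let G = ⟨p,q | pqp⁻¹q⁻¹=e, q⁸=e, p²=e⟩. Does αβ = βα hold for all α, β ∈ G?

Each pair of generators commutes: p·q = pq = q·p. Since the generators pairwise commute, every element of G commutes with every other, so G is abelian.

Answer: Yes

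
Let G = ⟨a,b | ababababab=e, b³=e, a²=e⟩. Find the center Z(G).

An element z ∈ Z(G) iff z commutes with every generator.
For example e is central: e·a = a = a·e; e·b = b = b·e.
Whereas a ∉ Z(G) since a·b = ab ≠ ba = b·a.
Checking each of the 60 elements this way gives Z(G) = {e}, of order 1.

Answer: {e}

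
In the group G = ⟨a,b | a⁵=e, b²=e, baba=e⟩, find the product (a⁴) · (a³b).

Compute (a⁴) · (a³b) by multiplying left to right and reducing via the relations at each step:
  (a⁴) · a³ = a²
  (a²) · b = a²b

Answer: a²b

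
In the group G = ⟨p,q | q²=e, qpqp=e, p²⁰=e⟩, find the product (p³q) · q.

Compute (p³q) · q by multiplying left to right and reducing via the relations at each step:
  (p³q) · q = p³

Answer: p³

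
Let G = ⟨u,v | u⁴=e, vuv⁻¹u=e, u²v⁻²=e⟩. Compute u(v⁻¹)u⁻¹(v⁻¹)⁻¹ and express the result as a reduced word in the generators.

[u, (v⁻¹)] = u·(v⁻¹)·u⁻¹·(v⁻¹)⁻¹.
  u · (v⁻¹) = uv⁻¹
  (uv⁻¹) · (u³) = v
  v · v = u²

Answer: u²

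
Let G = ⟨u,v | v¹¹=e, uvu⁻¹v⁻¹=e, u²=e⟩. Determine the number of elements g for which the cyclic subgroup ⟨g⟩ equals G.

G is cyclic of order 22. An element generates G iff its order is 22, and a cyclic group of order 22 has exactly φ(22) = 10 such elements.

Answer: 10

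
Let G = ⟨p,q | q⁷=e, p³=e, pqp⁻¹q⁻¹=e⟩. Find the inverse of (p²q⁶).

The order of (p²q⁶) is 21 (smallest k with (p²q⁶)ᵏ = e), so (p²q⁶)⁻¹ = (p²q⁶)²⁰ = pq.
Check: (p²q⁶) · (pq) → (p²q⁶) · p = q⁶;   (q⁶) · q = e, giving e as required.

Answer: pq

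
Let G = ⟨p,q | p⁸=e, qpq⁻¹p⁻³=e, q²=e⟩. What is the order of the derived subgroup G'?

G' = [G, G] is generated by all commutators. The generator-pair commutators are: [p, q] = p⁶.
The subgroup they normally generate is {e, p², p⁴, p⁶}, of order 4.
Check: |G/G'| = 16/4 = 4 is the order of the abelianisation.

Answer: 4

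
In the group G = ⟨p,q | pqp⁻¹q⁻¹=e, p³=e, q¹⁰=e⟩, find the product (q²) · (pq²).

Compute (q²) · (pq²) by multiplying left to right and reducing via the relations at each step:
  (q²) · p = pq²
  (pq²) · q² = pq⁴

Answer: pq⁴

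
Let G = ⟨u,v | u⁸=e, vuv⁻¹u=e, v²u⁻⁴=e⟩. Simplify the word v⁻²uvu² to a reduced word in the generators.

Multiply left to right, reducing at each step:
  (u⁴) · u = u⁵
  (u⁵) · v = uv⁻¹
  (uv⁻¹) · u² = u³v

Answer: u³v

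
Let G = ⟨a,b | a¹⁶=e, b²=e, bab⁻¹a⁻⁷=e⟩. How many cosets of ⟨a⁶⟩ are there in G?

First find ord(a⁶) by computing successive powers:
  (a⁶)¹ = a⁶, (a⁶)² = a¹², (a⁶)³ = a², (a⁶)⁴ = a⁸, (a⁶)⁵ = a¹⁴, (a⁶)⁶ = a⁴, (a⁶)⁷ = a¹⁰, (a⁶)⁸ = e.
So |⟨a⁶⟩| = ord(a⁶) = 8. With |G| = 32, by Lagrange [G : ⟨a⁶⟩] = 32/8 = 4.

Answer: 4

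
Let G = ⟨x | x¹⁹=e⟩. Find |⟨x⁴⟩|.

|⟨x⁴⟩| equals the order of x⁴. Compute successive powers until reaching e:
  (x⁴)¹ = x⁴, (x⁴)² = x⁸, (x⁴)³ = x¹², (x⁴)⁴ = x¹⁶, (x⁴)⁵ = x, (x⁴)⁶ = x⁵, (x⁴)⁷ = x⁹, (x⁴)⁸ = x¹³, (x⁴)⁹ = x¹⁷, (x⁴)¹⁰ = x², (x⁴)¹¹ = x⁶, (x⁴)¹² = x¹⁰, (x⁴)¹³ = x¹⁴, (x⁴)¹⁴ = x¹⁸, (x⁴)¹⁵ = x³, (x⁴)¹⁶ = x⁷, (x⁴)¹⁷ = x¹¹, (x⁴)¹⁸ = x¹⁵, (x⁴)¹⁹ = e.
The smallest positive k with (x⁴)ᵏ = e is 19, so |⟨x⁴⟩| = 19.

Answer: 19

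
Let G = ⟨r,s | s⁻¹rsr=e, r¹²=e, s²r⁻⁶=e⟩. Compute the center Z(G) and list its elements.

An element z ∈ Z(G) iff z commutes with every generator.
For example r⁶ is central: (r⁶)·r = r⁷ = r·(r⁶); (r⁶)·s = s⁻¹ = s·(r⁶).
Whereas r ∉ Z(G) since r·s = rs ≠ r⁵s⁻¹ = s·r.
Checking each of the 24 elements this way gives Z(G) = {e, r⁶}, of order 2.

Answer: {e, r⁶}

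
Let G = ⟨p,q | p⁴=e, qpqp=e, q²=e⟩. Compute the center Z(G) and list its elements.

An element z ∈ Z(G) iff z commutes with every generator.
For example p² is central: (p²)·p = p³ = p·(p²); (p²)·q = p²q = q·(p²).
Whereas p ∉ Z(G) since p·q = pq ≠ p³q = q·p.
Checking each of the 8 elements this way gives Z(G) = {e, p²}, of order 2.

Answer: {e, p²}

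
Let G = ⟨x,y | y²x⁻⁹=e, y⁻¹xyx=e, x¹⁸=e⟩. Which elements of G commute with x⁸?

⟨x⁸⟩ ⊆ C_G(x⁸) since powers of x⁸ commute with x⁸; so |C_G(x⁸)| ≥ |⟨x⁸⟩| = 9.
By orbit–stabilizer, |C_G(x⁸)| = |G| / |conj. class of x⁸| = 36 / 2 = 18.
The 18 elements commuting with x⁸ are {e, x, x², x³, x⁴, x⁵, x⁶, x⁷, x⁸, x⁹, x¹⁰, x¹¹, x¹², x¹³, x¹⁴, x¹⁵, x¹⁶, x¹⁷}.

Answer: {e, x, x², x³, x⁴, x⁵, x⁶, x⁷, x⁸, x⁹, x¹⁰, x¹¹, x¹², x¹³, x¹⁴, x¹⁵, x¹⁶, x¹⁷}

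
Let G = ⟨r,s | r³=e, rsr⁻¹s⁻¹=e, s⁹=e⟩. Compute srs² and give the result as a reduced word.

Multiply left to right, reducing at each step:
  s · r = rs
  (rs) · s² = rs³

Answer: rs³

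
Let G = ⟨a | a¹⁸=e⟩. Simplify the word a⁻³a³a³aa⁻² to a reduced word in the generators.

Multiply left to right, reducing at each step:
  (a¹⁵) · a³ = e
  e · a³ = a³
  (a³) · a = a⁴
  (a⁴) · a⁻² = a²

Answer: a²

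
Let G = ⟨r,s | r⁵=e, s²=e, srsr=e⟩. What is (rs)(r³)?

Compute (rs) · (r³) by multiplying left to right and reducing via the relations at each step:
  (rs) · r³ = r³s

Answer: r³s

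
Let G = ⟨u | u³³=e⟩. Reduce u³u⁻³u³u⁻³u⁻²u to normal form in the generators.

Multiply left to right, reducing at each step:
  (u³) · u⁻³ = e
  e · u³ = u³
  (u³) · u⁻³ = e
  e · u⁻² = u³¹
  (u³¹) · u = u³²

Answer: u³²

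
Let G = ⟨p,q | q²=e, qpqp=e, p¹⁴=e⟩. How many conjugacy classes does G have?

The conjugacy classes (representative and size) are:
  [e] (size 1), [p¹³] (size 2), [p²] (size 2), [p³] (size 2), [p¹⁰] (size 2), [p⁵] (size 2), [p⁸] (size 2), [p⁷] (size 1), [p⁶q] (size 7), [p⁹q] (size 7).
Class equation: 1 + 2 + 2 + 2 + 2 + 2 + 2 + 1 + 7 + 7 = 28 = |G|. So G has 10 conjugacy classes.

Answer: 10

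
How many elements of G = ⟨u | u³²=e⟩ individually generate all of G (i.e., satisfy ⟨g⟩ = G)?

G is cyclic of order 32. An element generates G iff its order is 32, and a cyclic group of order 32 has exactly φ(32) = 16 such elements.

Answer: 16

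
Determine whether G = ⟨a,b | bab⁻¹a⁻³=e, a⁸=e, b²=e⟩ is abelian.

a·b = ab but b·a = a³b, so a·b ≠ b·a and G is not abelian.

Answer: No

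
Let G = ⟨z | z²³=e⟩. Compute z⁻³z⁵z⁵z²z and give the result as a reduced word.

Multiply left to right, reducing at each step:
  (z²⁰) · z⁵ = z²
  (z²) · z⁵ = z⁷
  (z⁷) · z² = z⁹
  (z⁹) · z = z¹⁰

Answer: z¹⁰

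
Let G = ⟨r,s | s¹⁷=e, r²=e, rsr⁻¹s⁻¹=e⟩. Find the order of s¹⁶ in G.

Compute successive powers until reaching e:
  (s¹⁶)¹ = s¹⁶, (s¹⁶)² = s¹⁵, (s¹⁶)³ = s¹⁴, (s¹⁶)⁴ = s¹³, (s¹⁶)⁵ = s¹², (s¹⁶)⁶ = s¹¹, (s¹⁶)⁷ = s¹⁰, (s¹⁶)⁸ = s⁹, (s¹⁶)⁹ = s⁸, (s¹⁶)¹⁰ = s⁷, (s¹⁶)¹¹ = s⁶, (s¹⁶)¹² = s⁵, (s¹⁶)¹³ = s⁴, (s¹⁶)¹⁴ = s³, (s¹⁶)¹⁵ = s², (s¹⁶)¹⁶ = s, (s¹⁶)¹⁷ = e.
The smallest positive k with (s¹⁶)ᵏ = e is 17.

Answer: 17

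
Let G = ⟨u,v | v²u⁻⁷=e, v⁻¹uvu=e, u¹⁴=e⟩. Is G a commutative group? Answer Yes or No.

u·v = uv but v·u = u⁶v⁻¹, so u·v ≠ v·u and G is not abelian.

Answer: No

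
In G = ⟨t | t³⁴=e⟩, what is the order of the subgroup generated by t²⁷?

|⟨t²⁷⟩| equals the order of t²⁷. Compute successive powers until reaching e:
  (t²⁷)¹ = t²⁷, (t²⁷)² = t²⁰, (t²⁷)³ = t¹³, (t²⁷)⁴ = t⁶, (t²⁷)⁵ = t³³, (t²⁷)⁶ = t²⁶, (t²⁷)⁷ = t¹⁹, (t²⁷)⁸ = t¹², (t²⁷)⁹ = t⁵, (t²⁷)¹⁰ = t³², (t²⁷)¹¹ = t²⁵, (t²⁷)¹² = t¹⁸, (t²⁷)¹³ = t¹¹, (t²⁷)¹⁴ = t⁴, (t²⁷)¹⁵ = t³¹, (t²⁷)¹⁶ = t²⁴, (t²⁷)¹⁷ = t¹⁷, (t²⁷)¹⁸ = t¹⁰, (t²⁷)¹⁹ = t³, (t²⁷)²⁰ = t³⁰, (t²⁷)²¹ = t²³, (t²⁷)²² = t¹⁶, (t²⁷)²³ = t⁹, (t²⁷)²⁴ = t², (t²⁷)²⁵ = t²⁹, (t²⁷)²⁶ = t²², (t²⁷)²⁷ = t¹⁵, (t²⁷)²⁸ = t⁸, (t²⁷)²⁹ = t, (t²⁷)³⁰ = t²⁸, (t²⁷)³¹ = t²¹, (t²⁷)³² = t¹⁴, (t²⁷)³³ = t⁷, (t²⁷)³⁴ = e.
The smallest positive k with (t²⁷)ᵏ = e is 34, so |⟨t²⁷⟩| = 34.

Answer: 34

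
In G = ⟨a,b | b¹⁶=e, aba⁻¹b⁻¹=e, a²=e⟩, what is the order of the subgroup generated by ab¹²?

|⟨ab¹²⟩| equals the order of ab¹². Compute successive powers until reaching e:
  (ab¹²)¹ = ab¹², (ab¹²)² = b⁸, (ab¹²)³ = ab⁴, (ab¹²)⁴ = e.
The smallest positive k with (ab¹²)ᵏ = e is 4, so |⟨ab¹²⟩| = 4.

Answer: 4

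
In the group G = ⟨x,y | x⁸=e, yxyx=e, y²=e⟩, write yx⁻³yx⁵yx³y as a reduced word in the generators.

Multiply left to right, reducing at each step:
  y · x⁻³ = x³y
  (x³y) · y = x³
  (x³) · x⁵ = e
  e · y = y
  y · x³ = x⁵y
  (x⁵y) · y = x⁵

Answer: x⁵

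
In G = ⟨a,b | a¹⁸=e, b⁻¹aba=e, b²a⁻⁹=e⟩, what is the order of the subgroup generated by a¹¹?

|⟨a¹¹⟩| equals the order of a¹¹. Compute successive powers until reaching e:
  (a¹¹)¹ = a¹¹, (a¹¹)² = a⁴, (a¹¹)³ = a¹⁵, (a¹¹)⁴ = a⁸, (a¹¹)⁵ = a, (a¹¹)⁶ = a¹², (a¹¹)⁷ = a⁵, (a¹¹)⁸ = a¹⁶, (a¹¹)⁹ = a⁹, (a¹¹)¹⁰ = a², (a¹¹)¹¹ = a¹³, (a¹¹)¹² = a⁶, (a¹¹)¹³ = a¹⁷, (a¹¹)¹⁴ = a¹⁰, (a¹¹)¹⁵ = a³, (a¹¹)¹⁶ = a¹⁴, (a¹¹)¹⁷ = a⁷, (a¹¹)¹⁸ = e.
The smallest positive k with (a¹¹)ᵏ = e is 18, so |⟨a¹¹⟩| = 18.

Answer: 18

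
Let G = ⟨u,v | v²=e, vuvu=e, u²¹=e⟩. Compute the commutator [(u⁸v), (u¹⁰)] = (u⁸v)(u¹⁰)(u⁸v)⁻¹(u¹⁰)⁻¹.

[(u⁸v), (u¹⁰)] = (u⁸v)·(u¹⁰)·(u⁸v)⁻¹·(u¹⁰)⁻¹.
  (u⁸v) · (u¹⁰) = u¹⁹v
  (u¹⁹v) · (u⁸v) = u¹¹
  (u¹¹) · (u¹¹) = u

Answer: u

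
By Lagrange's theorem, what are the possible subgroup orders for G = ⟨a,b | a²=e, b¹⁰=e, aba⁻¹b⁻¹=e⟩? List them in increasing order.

|G| = 20 = 2² · 5. By Lagrange's theorem the order of any subgroup divides 20; the divisors of 20 are 1, 2, 4, 5, 10, 20.

Answer: 1, 2, 4, 5, 10, 20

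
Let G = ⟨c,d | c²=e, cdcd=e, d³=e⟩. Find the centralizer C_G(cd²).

⟨cd²⟩ ⊆ C_G(cd²) since powers of cd² commute with cd²; so |C_G(cd²)| ≥ |⟨cd²⟩| = 2.
By orbit–stabilizer, |C_G(cd²)| = |G| / |conj. class of cd²| = 6 / 3 = 2.
The 2 elements commuting with cd² are {e, cd²}.

Answer: {e, cd²}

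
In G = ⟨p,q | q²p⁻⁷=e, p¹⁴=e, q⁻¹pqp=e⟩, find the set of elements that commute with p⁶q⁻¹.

⟨p⁶q⁻¹⟩ ⊆ C_G(p⁶q⁻¹) since powers of p⁶q⁻¹ commute with p⁶q⁻¹; so |C_G(p⁶q⁻¹)| ≥ |⟨p⁶q⁻¹⟩| = 4.
By orbit–stabilizer, |C_G(p⁶q⁻¹)| = |G| / |conj. class of p⁶q⁻¹| = 28 / 7 = 4.
The 4 elements commuting with p⁶q⁻¹ are {e, p⁷, p⁶q, p⁶q⁻¹}.

Answer: {e, p⁷, p⁶q, p⁶q⁻¹}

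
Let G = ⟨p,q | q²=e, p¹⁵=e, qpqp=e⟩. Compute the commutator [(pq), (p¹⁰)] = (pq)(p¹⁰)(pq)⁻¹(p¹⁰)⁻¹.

[(pq), (p¹⁰)] = (pq)·(p¹⁰)·(pq)⁻¹·(p¹⁰)⁻¹.
  (pq) · (p¹⁰) = p⁶q
  (p⁶q) · (pq) = p⁵
  (p⁵) · (p⁵) = p¹⁰

Answer: p¹⁰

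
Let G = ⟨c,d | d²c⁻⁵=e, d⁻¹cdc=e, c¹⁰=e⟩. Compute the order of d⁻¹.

Compute successive powers until reaching e:
  (d⁻¹)¹ = d⁻¹, (d⁻¹)² = c⁵, (d⁻¹)³ = d, (d⁻¹)⁴ = e.
The smallest positive k with (d⁻¹)ᵏ = e is 4.

Answer: 4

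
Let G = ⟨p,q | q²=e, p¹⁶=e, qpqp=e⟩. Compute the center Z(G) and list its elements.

An element z ∈ Z(G) iff z commutes with every generator.
For example p⁸ is central: (p⁸)·p = p⁹ = p·(p⁸); (p⁸)·q = p⁸q = q·(p⁸).
Whereas p ∉ Z(G) since p·q = pq ≠ p¹⁵q = q·p.
Checking each of the 32 elements this way gives Z(G) = {e, p⁸}, of order 2.

Answer: {e, p⁸}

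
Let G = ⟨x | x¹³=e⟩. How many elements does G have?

G is generated by a single element, so G is cyclic. The relator gives x¹³ = e and no smaller power is forced to be e, so the 13 powers {e, x, x², x³, x⁴, x⁵, x⁶, x⁷, x⁸, x⁹, x¹², x¹¹, x¹⁰} are distinct. Hence |G| = 13.

Answer: 13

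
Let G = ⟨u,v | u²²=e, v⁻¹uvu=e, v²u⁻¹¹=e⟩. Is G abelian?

u·v = uv but v·u = u¹⁰v⁻¹, so u·v ≠ v·u and G is not abelian.

Answer: No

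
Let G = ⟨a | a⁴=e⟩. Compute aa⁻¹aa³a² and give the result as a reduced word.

Multiply left to right, reducing at each step:
  a · a⁻¹ = e
  e · a = a
  a · a³ = e
  e · a² = a²

Answer: a²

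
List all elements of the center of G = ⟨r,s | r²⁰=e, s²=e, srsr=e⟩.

An element z ∈ Z(G) iff z commutes with every generator.
For example r¹⁰ is central: (r¹⁰)·r = r¹¹ = r·(r¹⁰); (r¹⁰)·s = r¹⁰s = s·(r¹⁰).
Whereas r ∉ Z(G) since r·s = rs ≠ r¹⁹s = s·r.
Checking each of the 40 elements this way gives Z(G) = {e, r¹⁰}, of order 2.

Answer: {e, r¹⁰}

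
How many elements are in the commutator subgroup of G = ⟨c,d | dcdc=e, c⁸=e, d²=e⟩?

G' = [G, G] is generated by all commutators. The generator-pair commutators are: [c, d] = c².
The subgroup they normally generate is {e, c², c⁴, c⁶}, of order 4.
Check: |G/G'| = 16/4 = 4 is the order of the abelianisation.

Answer: 4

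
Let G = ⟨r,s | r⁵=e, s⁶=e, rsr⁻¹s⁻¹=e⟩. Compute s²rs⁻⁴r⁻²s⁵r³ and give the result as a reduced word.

Multiply left to right, reducing at each step:
  (s²) · r = rs²
  (rs²) · s⁻⁴ = rs⁴
  (rs⁴) · r⁻² = r⁴s⁴
  (r⁴s⁴) · s⁵ = r⁴s³
  (r⁴s³) · r³ = r²s³

Answer: r²s³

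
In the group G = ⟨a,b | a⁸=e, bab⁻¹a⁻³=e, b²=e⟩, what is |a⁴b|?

Compute successive powers until reaching e:
  (a⁴b)¹ = a⁴b, (a⁴b)² = e.
The smallest positive k with (a⁴b)ᵏ = e is 2.

Answer: 2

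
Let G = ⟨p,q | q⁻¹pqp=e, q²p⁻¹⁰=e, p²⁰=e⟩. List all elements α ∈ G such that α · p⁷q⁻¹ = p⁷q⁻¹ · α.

⟨p⁷q⁻¹⟩ ⊆ C_G(p⁷q⁻¹) since powers of p⁷q⁻¹ commute with p⁷q⁻¹; so |C_G(p⁷q⁻¹)| ≥ |⟨p⁷q⁻¹⟩| = 4.
By orbit–stabilizer, |C_G(p⁷q⁻¹)| = |G| / |conj. class of p⁷q⁻¹| = 40 / 10 = 4.
The 4 elements commuting with p⁷q⁻¹ are {e, p¹⁰, p⁷q, p⁷q⁻¹}.

Answer: {e, p¹⁰, p⁷q, p⁷q⁻¹}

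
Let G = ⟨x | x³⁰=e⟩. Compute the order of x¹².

Compute successive powers until reaching e:
  (x¹²)¹ = x¹², (x¹²)² = x²⁴, (x¹²)³ = x⁶, (x¹²)⁴ = x¹⁸, (x¹²)⁵ = e.
The smallest positive k with (x¹²)ᵏ = e is 5.

Answer: 5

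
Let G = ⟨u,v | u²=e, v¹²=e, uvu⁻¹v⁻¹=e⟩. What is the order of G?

Enumerate words in the generators, reducing via the relations: the distinct elements are
  {e, u, v, uv, v², v³, v⁴, v⁵, v⁶, v⁷, v⁸, v⁹, uv², uv³, uv⁴, uv⁵, uv⁶, uv⁷, uv⁸, uv⁹, v¹¹, v¹⁰, uv¹¹, uv¹⁰}.
No further products give new elements, so |G| = 24.

Answer: 24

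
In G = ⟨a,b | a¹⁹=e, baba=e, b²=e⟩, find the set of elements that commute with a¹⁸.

⟨a¹⁸⟩ ⊆ C_G(a¹⁸) since powers of a¹⁸ commute with a¹⁸; so |C_G(a¹⁸)| ≥ |⟨a¹⁸⟩| = 19.
By orbit–stabilizer, |C_G(a¹⁸)| = |G| / |conj. class of a¹⁸| = 38 / 2 = 19.
The 19 elements commuting with a¹⁸ are {e, a, a², a³, a⁴, a⁵, a⁶, a⁷, a⁸, a⁹, a¹⁰, a¹¹, a¹², a¹³, a¹⁴, a¹⁵, a¹⁶, a¹⁷, a¹⁸}.

Answer: {e, a, a², a³, a⁴, a⁵, a⁶, a⁷, a⁸, a⁹, a¹⁰, a¹¹, a¹², a¹³, a¹⁴, a¹⁵, a¹⁶, a¹⁷, a¹⁸}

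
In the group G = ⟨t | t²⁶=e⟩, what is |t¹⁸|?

Compute successive powers until reaching e:
  (t¹⁸)¹ = t¹⁸, (t¹⁸)² = t¹⁰, (t¹⁸)³ = t², (t¹⁸)⁴ = t²⁰, (t¹⁸)⁵ = t¹², (t¹⁸)⁶ = t⁴, (t¹⁸)⁷ = t²², (t¹⁸)⁸ = t¹⁴, (t¹⁸)⁹ = t⁶, (t¹⁸)¹⁰ = t²⁴, (t¹⁸)¹¹ = t¹⁶, (t¹⁸)¹² = t⁸, (t¹⁸)¹³ = e.
The smallest positive k with (t¹⁸)ᵏ = e is 13.

Answer: 13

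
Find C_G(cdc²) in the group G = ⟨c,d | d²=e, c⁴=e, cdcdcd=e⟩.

⟨cdc²⟩ ⊆ C_G(cdc²) since powers of cdc² commute with cdc²; so |C_G(cdc²)| ≥ |⟨cdc²⟩| = 3.
By orbit–stabilizer, |C_G(cdc²)| = |G| / |conj. class of cdc²| = 24 / 8 = 3.
The 3 elements commuting with cdc² are {e, c²dc³, cdc²}.

Answer: {e, c²dc³, cdc²}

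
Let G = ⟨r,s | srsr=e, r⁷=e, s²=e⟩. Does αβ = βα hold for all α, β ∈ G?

r·s = rs but s·r = r⁶s, so r·s ≠ s·r and G is not abelian.

Answer: No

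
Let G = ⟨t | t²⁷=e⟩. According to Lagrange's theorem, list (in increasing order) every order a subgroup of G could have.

|G| = 27 = 3³. By Lagrange's theorem the order of any subgroup divides 27; the divisors of 27 are 1, 3, 9, 27.

Answer: 1, 3, 9, 27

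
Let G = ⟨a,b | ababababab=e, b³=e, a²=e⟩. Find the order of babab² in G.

Compute successive powers until reaching e:
  (babab²)¹ = babab², (babab²)² = bab²ab², (babab²)³ = e.
The smallest positive k with (babab²)ᵏ = e is 3.

Answer: 3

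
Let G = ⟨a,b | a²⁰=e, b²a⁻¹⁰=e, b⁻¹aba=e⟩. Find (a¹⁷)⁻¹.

The order of (a¹⁷) is 20 (smallest k with (a¹⁷)ᵏ = e), so (a¹⁷)⁻¹ = (a¹⁷)¹⁹ = a³.
Check: (a¹⁷) · (a³) → (a¹⁷) · a³ = e, giving e as required.

Answer: a³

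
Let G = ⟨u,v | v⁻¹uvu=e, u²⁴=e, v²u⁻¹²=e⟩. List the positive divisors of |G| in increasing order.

|G| = 48 = 2⁴ · 3. By Lagrange's theorem the order of any subgroup divides 48; the divisors of 48 are 1, 2, 3, 4, 6, 8, 12, 16, 24, 48.

Answer: 1, 2, 3, 4, 6, 8, 12, 16, 24, 48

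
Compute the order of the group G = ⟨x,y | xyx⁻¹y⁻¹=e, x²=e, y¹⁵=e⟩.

Enumerate words in the generators, reducing via the relations: the distinct elements are
  {e, x, y, xy, y², y³, y⁴, y⁵, y⁶, y⁷, y⁸, y⁹, xy², xy³, xy⁴, xy⁵, xy⁶, xy⁷, xy⁸, xy⁹, y¹², y¹³, y¹¹, y¹⁰, y¹⁴, xy¹², xy¹³, xy¹¹, xy¹⁰, xy¹⁴}.
No further products give new elements, so |G| = 30.

Answer: 30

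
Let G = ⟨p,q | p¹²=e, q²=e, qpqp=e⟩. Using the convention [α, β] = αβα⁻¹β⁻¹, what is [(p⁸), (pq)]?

[(p⁸), (pq)] = (p⁸)·(pq)·(p⁸)⁻¹·(pq)⁻¹.
  (p⁸) · (pq) = p⁹q
  (p⁹q) · (p⁴) = p⁵q
  (p⁵q) · (pq) = p⁴

Answer: p⁴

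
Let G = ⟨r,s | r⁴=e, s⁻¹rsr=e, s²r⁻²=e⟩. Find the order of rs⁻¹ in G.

Compute successive powers until reaching e:
  (rs⁻¹)¹ = rs⁻¹, (rs⁻¹)² = r², (rs⁻¹)³ = rs, (rs⁻¹)⁴ = e.
The smallest positive k with (rs⁻¹)ᵏ = e is 4.

Answer: 4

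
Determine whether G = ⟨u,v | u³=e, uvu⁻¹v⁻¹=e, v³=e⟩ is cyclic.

|G| = 9, but the maximum element order in G is 3 < 9. No single element generates all of G, so G is not cyclic.

Answer: No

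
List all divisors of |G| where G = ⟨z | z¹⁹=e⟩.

|G| = 19 = 19. By Lagrange's theorem the order of any subgroup divides 19; the divisors of 19 are 1, 19.

Answer: 1, 19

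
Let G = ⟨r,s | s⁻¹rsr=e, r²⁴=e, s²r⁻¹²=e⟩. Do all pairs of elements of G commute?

r·s = rs but s·r = r¹¹s⁻¹, so r·s ≠ s·r and G is not abelian.

Answer: No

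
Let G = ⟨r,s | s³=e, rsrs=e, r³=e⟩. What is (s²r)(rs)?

Compute (s²r) · (rs) by multiplying left to right and reducing via the relations at each step:
  (s²r) · r = rs
  (rs) · s = rs²

Answer: rs²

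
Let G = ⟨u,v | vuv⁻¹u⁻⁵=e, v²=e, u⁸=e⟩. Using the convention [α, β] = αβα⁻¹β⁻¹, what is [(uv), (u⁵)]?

[(uv), (u⁵)] = (uv)·(u⁵)·(uv)⁻¹·(u⁵)⁻¹.
  (uv) · (u⁵) = u²v
  (u²v) · (u³v) = u
  u · (u³) = u⁴

Answer: u⁴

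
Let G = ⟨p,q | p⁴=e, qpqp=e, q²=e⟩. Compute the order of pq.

Compute successive powers until reaching e:
  (pq)¹ = pq, (pq)² = e.
The smallest positive k with (pq)ᵏ = e is 2.

Answer: 2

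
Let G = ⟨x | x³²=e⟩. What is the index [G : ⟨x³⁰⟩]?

First find ord(x³⁰) by computing successive powers:
  (x³⁰)¹ = x³⁰, (x³⁰)² = x²⁸, (x³⁰)³ = x²⁶, (x³⁰)⁴ = x²⁴, (x³⁰)⁵ = x²², (x³⁰)⁶ = x²⁰, (x³⁰)⁷ = x¹⁸, (x³⁰)⁸ = x¹⁶, (x³⁰)⁹ = x¹⁴, (x³⁰)¹⁰ = x¹², (x³⁰)¹¹ = x¹⁰, (x³⁰)¹² = x⁸, (x³⁰)¹³ = x⁶, (x³⁰)¹⁴ = x⁴, (x³⁰)¹⁵ = x², (x³⁰)¹⁶ = e.
So |⟨x³⁰⟩| = ord(x³⁰) = 16. With |G| = 32, by Lagrange [G : ⟨x³⁰⟩] = 32/16 = 2.

Answer: 2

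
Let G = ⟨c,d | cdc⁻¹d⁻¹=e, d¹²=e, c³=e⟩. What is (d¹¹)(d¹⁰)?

Compute (d¹¹) · (d¹⁰) by multiplying left to right and reducing via the relations at each step:
  (d¹¹) · d¹⁰ = d⁹

Answer: d⁹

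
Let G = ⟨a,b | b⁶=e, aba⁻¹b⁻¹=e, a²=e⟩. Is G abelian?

Each pair of generators commutes: a·b = ab = b·a. Since the generators pairwise commute, every element of G commutes with every other, so G is abelian.

Answer: Yes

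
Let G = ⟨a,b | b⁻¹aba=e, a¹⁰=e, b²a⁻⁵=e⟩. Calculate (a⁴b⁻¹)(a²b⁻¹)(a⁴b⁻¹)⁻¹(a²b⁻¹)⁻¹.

[(a⁴b⁻¹), (a²b⁻¹)] = (a⁴b⁻¹)·(a²b⁻¹)·(a⁴b⁻¹)⁻¹·(a²b⁻¹)⁻¹.
  (a⁴b⁻¹) · (a²b⁻¹) = a⁷
  (a⁷) · (a⁴b) = ab
  (ab) · (a²b) = a⁴

Answer: a⁴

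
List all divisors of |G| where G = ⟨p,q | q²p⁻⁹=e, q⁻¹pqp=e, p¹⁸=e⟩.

|G| = 36 = 2² · 3². By Lagrange's theorem the order of any subgroup divides 36; the divisors of 36 are 1, 2, 3, 4, 6, 9, 12, 18, 36.

Answer: 1, 2, 3, 4, 6, 9, 12, 18, 36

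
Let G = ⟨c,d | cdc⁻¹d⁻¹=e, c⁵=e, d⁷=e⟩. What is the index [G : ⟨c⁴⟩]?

First find ord(c⁴) by computing successive powers:
  (c⁴)¹ = c⁴, (c⁴)² = c³, (c⁴)³ = c², (c⁴)⁴ = c, (c⁴)⁵ = e.
So |⟨c⁴⟩| = ord(c⁴) = 5. With |G| = 35, by Lagrange [G : ⟨c⁴⟩] = 35/5 = 7.

Answer: 7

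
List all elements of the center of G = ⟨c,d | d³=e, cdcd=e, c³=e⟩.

An element z ∈ Z(G) iff z commutes with every generator.
For example e is central: e·c = c = c·e; e·d = d = d·e.
Whereas c ∉ Z(G) since c·d = cd ≠ c²d² = d·c.
Checking each of the 12 elements this way gives Z(G) = {e}, of order 1.

Answer: {e}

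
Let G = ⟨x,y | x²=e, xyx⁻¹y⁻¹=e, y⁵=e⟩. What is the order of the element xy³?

Compute successive powers until reaching e:
  (xy³)¹ = xy³, (xy³)² = y, (xy³)³ = xy⁴, (xy³)⁴ = y², (xy³)⁵ = x, (xy³)⁶ = y³, (xy³)⁷ = xy, (xy³)⁸ = y⁴, (xy³)⁹ = xy², (xy³)¹⁰ = e.
The smallest positive k with (xy³)ᵏ = e is 10.

Answer: 10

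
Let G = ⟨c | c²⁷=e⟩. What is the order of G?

G is generated by a single element, so G is cyclic. The relator gives c²⁷ = e and no smaller power is forced to be e, so the 27 powers {c, e, c², c³, c⁴, c⁵, c⁶, c⁷, c⁸, c⁹, c²², c²³, c²¹, c²⁰, c²⁴, c²⁵, c²⁶, c¹², c¹³, c¹¹, c¹⁰, c¹⁴, c¹⁵, c¹⁶, c¹⁷, c¹⁸, c¹⁹} are distinct. Hence |G| = 27.

Answer: 27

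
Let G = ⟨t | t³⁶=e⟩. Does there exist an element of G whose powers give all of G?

|G| = 36. The element t has order 36 (its powers give 36 distinct elements), so ⟨t⟩ = G and G is cyclic.

Answer: Yes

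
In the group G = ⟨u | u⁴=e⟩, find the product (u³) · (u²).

Compute (u³) · (u²) by multiplying left to right and reducing via the relations at each step:
  (u³) · u² = u

Answer: u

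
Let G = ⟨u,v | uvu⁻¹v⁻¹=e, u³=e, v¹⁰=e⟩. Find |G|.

Enumerate words in the generators, reducing via the relations: the distinct elements are
  {e, u, v, uv, u², v², v³, v⁴, v⁵, v⁶, v⁷, v⁸, v⁹, uv², uv³, uv⁴, uv⁵, uv⁶, uv⁷, uv⁸, uv⁹, u²v, u²v², u²v³, u²v⁴, u²v⁵, u²v⁶, u²v⁷, u²v⁸, u²v⁹}.
No further products give new elements, so |G| = 30.

Answer: 30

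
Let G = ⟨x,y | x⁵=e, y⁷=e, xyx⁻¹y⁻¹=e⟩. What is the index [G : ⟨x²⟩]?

First find ord(x²) by computing successive powers:
  (x²)¹ = x², (x²)² = x⁴, (x²)³ = x, (x²)⁴ = x³, (x²)⁵ = e.
So |⟨x²⟩| = ord(x²) = 5. With |G| = 35, by Lagrange [G : ⟨x²⟩] = 35/5 = 7.

Answer: 7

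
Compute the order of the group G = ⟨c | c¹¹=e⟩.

G is generated by a single element, so G is cyclic. The relator gives c¹¹ = e and no smaller power is forced to be e, so the 11 powers {c, e, c², c³, c⁴, c⁵, c⁶, c⁷, c⁸, c⁹, c¹⁰} are distinct. Hence |G| = 11.

Answer: 11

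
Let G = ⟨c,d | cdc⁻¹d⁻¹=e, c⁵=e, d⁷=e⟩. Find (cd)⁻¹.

The order of (cd) is 35 (smallest k with (cd)ᵏ = e), so (cd)⁻¹ = (cd)³⁴ = c⁴d⁶.
Check: (cd) · (c⁴d⁶) → (cd) · c⁴ = d;   d · d⁶ = e, giving e as required.

Answer: c⁴d⁶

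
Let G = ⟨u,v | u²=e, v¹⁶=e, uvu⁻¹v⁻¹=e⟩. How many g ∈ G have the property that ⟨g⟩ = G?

⟨g⟩ = G would require ord(g) = |G| = 32, but the maximum element order in G is 16 < 32. So G is not cyclic and no single element generates it: the count is 0.

Answer: 0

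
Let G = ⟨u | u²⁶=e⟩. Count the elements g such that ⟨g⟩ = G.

G is cyclic of order 26. An element generates G iff its order is 26, and a cyclic group of order 26 has exactly φ(26) = 12 such elements.

Answer: 12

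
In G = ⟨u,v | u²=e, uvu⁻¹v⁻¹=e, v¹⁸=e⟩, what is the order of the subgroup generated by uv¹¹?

|⟨uv¹¹⟩| equals the order of uv¹¹. Compute successive powers until reaching e:
  (uv¹¹)¹ = uv¹¹, (uv¹¹)² = v⁴, (uv¹¹)³ = uv¹⁵, (uv¹¹)⁴ = v⁸, (uv¹¹)⁵ = uv, (uv¹¹)⁶ = v¹², (uv¹¹)⁷ = uv⁵, (uv¹¹)⁸ = v¹⁶, (uv¹¹)⁹ = uv⁹, (uv¹¹)¹⁰ = v², (uv¹¹)¹¹ = uv¹³, (uv¹¹)¹² = v⁶, (uv¹¹)¹³ = uv¹⁷, (uv¹¹)¹⁴ = v¹⁰, (uv¹¹)¹⁵ = uv³, (uv¹¹)¹⁶ = v¹⁴, (uv¹¹)¹⁷ = uv⁷, (uv¹¹)¹⁸ = e.
The smallest positive k with (uv¹¹)ᵏ = e is 18, so |⟨uv¹¹⟩| = 18.

Answer: 18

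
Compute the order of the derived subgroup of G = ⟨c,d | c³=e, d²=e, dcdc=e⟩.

G' = [G, G] is generated by all commutators. The generator-pair commutators are: [c, d] = c².
The subgroup they normally generate is {e, c, c²}, of order 3.
Check: |G/G'| = 6/3 = 2 is the order of the abelianisation.

Answer: 3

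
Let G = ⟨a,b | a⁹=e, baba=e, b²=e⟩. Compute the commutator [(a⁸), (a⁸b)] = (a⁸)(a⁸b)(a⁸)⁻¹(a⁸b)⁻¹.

[(a⁸), (a⁸b)] = (a⁸)·(a⁸b)·(a⁸)⁻¹·(a⁸b)⁻¹.
  (a⁸) · (a⁸b) = a⁷b
  (a⁷b) · a = a⁶b
  (a⁶b) · (a⁸b) = a⁷

Answer: a⁷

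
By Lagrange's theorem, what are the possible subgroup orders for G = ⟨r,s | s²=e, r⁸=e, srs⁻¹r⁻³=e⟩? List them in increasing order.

|G| = 16 = 2⁴. By Lagrange's theorem the order of any subgroup divides 16; the divisors of 16 are 1, 2, 4, 8, 16.

Answer: 1, 2, 4, 8, 16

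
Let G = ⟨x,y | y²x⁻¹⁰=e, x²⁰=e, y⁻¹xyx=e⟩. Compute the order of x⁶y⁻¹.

Compute successive powers until reaching e:
  (x⁶y⁻¹)¹ = x⁶y⁻¹, (x⁶y⁻¹)² = x¹⁰, (x⁶y⁻¹)³ = x⁶y, (x⁶y⁻¹)⁴ = e.
The smallest positive k with (x⁶y⁻¹)ᵏ = e is 4.

Answer: 4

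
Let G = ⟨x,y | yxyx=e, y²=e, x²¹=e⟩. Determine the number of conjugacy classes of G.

The conjugacy classes (representative and size) are:
  [e] (size 1), [x²⁰] (size 2), [x²] (size 2), [x³] (size 2), [x¹⁷] (size 2), [x⁵] (size 2), [x⁶] (size 2), [x⁷] (size 2), [x⁸] (size 2), [x⁹] (size 2), [x¹⁰] (size 2), [y] (size 21).
Class equation: 1 + 2 + 2 + 2 + 2 + 2 + 2 + 2 + 2 + 2 + 2 + 21 = 42 = |G|. So G has 12 conjugacy classes.

Answer: 12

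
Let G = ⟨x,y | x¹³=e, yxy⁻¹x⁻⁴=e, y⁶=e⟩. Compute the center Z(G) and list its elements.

An element z ∈ Z(G) iff z commutes with every generator.
For example e is central: e·x = x = x·e; e·y = y = y·e.
Whereas x ∉ Z(G) since x·y = xy ≠ x⁴y = y·x.
Checking each of the 78 elements this way gives Z(G) = {e}, of order 1.

Answer: {e}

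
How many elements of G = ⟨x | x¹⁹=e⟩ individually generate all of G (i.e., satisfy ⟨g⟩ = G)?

G is cyclic of order 19. An element generates G iff its order is 19, and a cyclic group of order 19 has exactly φ(19) = 18 such elements.

Answer: 18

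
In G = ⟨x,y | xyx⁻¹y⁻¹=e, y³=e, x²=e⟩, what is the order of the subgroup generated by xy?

|⟨xy⟩| equals the order of xy. Compute successive powers until reaching e:
  (xy)¹ = xy, (xy)² = y², (xy)³ = x, (xy)⁴ = y, (xy)⁵ = xy², (xy)⁶ = e.
The smallest positive k with (xy)ᵏ = e is 6, so |⟨xy⟩| = 6.

Answer: 6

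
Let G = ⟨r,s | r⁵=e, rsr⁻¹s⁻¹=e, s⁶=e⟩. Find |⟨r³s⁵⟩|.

|⟨r³s⁵⟩| equals the order of r³s⁵. Compute successive powers until reaching e:
  (r³s⁵)¹ = r³s⁵, (r³s⁵)² = rs⁴, (r³s⁵)³ = r⁴s³, (r³s⁵)⁴ = r²s², (r³s⁵)⁵ = s, (r³s⁵)⁶ = r³, (r³s⁵)⁷ = rs⁵, (r³s⁵)⁸ = r⁴s⁴, (r³s⁵)⁹ = r²s³, (r³s⁵)¹⁰ = s², (r³s⁵)¹¹ = r³s, (r³s⁵)¹² = r, (r³s⁵)¹³ = r⁴s⁵, (r³s⁵)¹⁴ = r²s⁴, (r³s⁵)¹⁵ = s³, (r³s⁵)¹⁶ = r³s², (r³s⁵)¹⁷ = rs, (r³s⁵)¹⁸ = r⁴, (r³s⁵)¹⁹ = r²s⁵, (r³s⁵)²⁰ = s⁴, (r³s⁵)²¹ = r³s³, (r³s⁵)²² = rs², (r³s⁵)²³ = r⁴s, (r³s⁵)²⁴ = r², (r³s⁵)²⁵ = s⁵, (r³s⁵)²⁶ = r³s⁴, (r³s⁵)²⁷ = rs³, (r³s⁵)²⁸ = r⁴s², (r³s⁵)²⁹ = r²s, (r³s⁵)³⁰ = e.
The smallest positive k with (r³s⁵)ᵏ = e is 30, so |⟨r³s⁵⟩| = 30.

Answer: 30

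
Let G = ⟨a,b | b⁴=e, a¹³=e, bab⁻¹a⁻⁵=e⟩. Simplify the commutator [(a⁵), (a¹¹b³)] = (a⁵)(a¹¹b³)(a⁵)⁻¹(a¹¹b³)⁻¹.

[(a⁵), (a¹¹b³)] = (a⁵)·(a¹¹b³)·(a⁵)⁻¹·(a¹¹b³)⁻¹.
  (a⁵) · (a¹¹b³) = a³b³
  (a³b³) · (a⁸) = a²b³
  (a²b³) · (a¹⁰b) = a⁴

Answer: a⁴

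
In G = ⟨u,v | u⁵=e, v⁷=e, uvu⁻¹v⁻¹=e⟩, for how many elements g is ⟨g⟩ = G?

G is cyclic of order 35. An element generates G iff its order is 35, and a cyclic group of order 35 has exactly φ(35) = 24 such elements.

Answer: 24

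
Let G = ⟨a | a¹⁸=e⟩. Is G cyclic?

|G| = 18. The element a has order 18 (its powers give 18 distinct elements), so ⟨a⟩ = G and G is cyclic.

Answer: Yes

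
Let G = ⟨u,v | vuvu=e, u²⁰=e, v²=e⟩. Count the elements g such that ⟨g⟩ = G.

⟨g⟩ = G would require ord(g) = |G| = 40, but the maximum element order in G is 20 < 40. So G is not cyclic and no single element generates it: the count is 0.

Answer: 0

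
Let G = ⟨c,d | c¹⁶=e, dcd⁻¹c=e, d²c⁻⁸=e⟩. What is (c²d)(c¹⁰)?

Compute (c²d) · (c¹⁰) by multiplying left to right and reducing via the relations at each step:
  (c²d) · c¹⁰ = d⁻¹

Answer: d⁻¹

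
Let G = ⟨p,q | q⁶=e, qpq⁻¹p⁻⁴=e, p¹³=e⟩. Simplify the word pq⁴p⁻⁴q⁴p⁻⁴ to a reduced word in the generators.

Multiply left to right, reducing at each step:
  p · q⁴ = pq⁴
  (pq⁴) · p⁻⁴ = p⁴q⁴
  (p⁴q⁴) · q⁴ = p⁴q²
  (p⁴q²) · p⁻⁴ = p⁵q²

Answer: p⁵q²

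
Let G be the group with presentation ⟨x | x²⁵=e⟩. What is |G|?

G is generated by a single element, so G is cyclic. The relator gives x²⁵ = e and no smaller power is forced to be e, so the 25 powers {e, x, x², x³, x⁴, x⁵, x⁶, x⁷, x⁸, x⁹, x²², x²³, x²¹, x²⁰, x²⁴, x¹², x¹³, x¹¹, x¹⁰, x¹⁴, x¹⁵, x¹⁶, x¹⁷, x¹⁸, x¹⁹} are distinct. Hence |G| = 25.

Answer: 25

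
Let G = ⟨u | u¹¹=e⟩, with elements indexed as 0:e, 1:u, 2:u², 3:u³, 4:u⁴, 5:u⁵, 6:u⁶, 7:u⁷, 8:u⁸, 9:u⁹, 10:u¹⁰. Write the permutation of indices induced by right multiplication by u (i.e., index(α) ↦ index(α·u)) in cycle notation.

(0 1 2 3 4 5 6 7 8 9 10)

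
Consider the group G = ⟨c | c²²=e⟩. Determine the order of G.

G is generated by a single element, so G is cyclic. The relator gives c²² = e and no smaller power is forced to be e, so the 22 powers {c, e, c², c³, c⁴, c⁵, c⁶, c⁷, c⁸, c⁹, c²¹, c²⁰, c¹², c¹³, c¹¹, c¹⁰, c¹⁴, c¹⁵, c¹⁶, c¹⁷, c¹⁸, c¹⁹} are distinct. Hence |G| = 22.

Answer: 22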